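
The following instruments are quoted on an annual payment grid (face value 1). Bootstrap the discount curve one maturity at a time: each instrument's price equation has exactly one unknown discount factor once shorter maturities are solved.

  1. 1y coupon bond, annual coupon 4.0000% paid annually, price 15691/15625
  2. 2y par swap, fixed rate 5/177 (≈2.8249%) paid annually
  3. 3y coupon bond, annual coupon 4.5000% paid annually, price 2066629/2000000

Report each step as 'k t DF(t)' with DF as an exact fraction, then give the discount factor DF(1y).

step 1 [1y] bond c/1=1/25: DF=(15691/15625 − 1/25·(0))/(1+1/25) = 1207/1250 ≈ 0.965600
step 2 [2y] swap r/1=5/177: DF=(1 − 5/177·(0.965600))/(1+5/177) = 473/500 ≈ 0.946000
step 3 [3y] bond c/1=9/200: DF=(2066629/2000000 − 9/200·(0.965600+0.946000))/(1+9/200) = 1813/2000 ≈ 0.906500

1 1 1207/1250
2 2 473/500
3 3 1813/2000
DF(1y) = 1207/1250 ≈ 0.965600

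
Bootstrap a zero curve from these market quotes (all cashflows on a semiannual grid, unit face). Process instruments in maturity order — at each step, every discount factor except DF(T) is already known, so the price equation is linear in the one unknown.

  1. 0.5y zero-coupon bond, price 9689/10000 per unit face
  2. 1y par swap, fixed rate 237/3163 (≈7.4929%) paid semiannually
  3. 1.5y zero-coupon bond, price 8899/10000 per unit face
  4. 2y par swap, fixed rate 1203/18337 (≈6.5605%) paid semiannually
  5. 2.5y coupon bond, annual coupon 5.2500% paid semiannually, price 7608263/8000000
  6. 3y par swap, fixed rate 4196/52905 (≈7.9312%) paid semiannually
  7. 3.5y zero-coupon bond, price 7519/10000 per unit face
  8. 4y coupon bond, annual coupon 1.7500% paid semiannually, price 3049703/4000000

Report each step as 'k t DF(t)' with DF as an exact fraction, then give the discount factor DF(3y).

1 1/2 9689/10000
2 1 9289/10000
3 3/2 8899/10000
4 2 8797/10000
5 5/2 8329/10000
6 3 3951/5000
7 7/2 7519/10000
8 4 3517/5000
DF(3y) = 3951/5000 ≈ 0.790200

step 1 [0.5y] zero: DF = P = 9689/10000 ≈ 0.968900
step 2 [1y] swap r/2=237/6326: DF=(1 − 237/6326·(0.968900))/(1+237/6326) = 9289/10000 ≈ 0.928900
step 3 [1.5y] zero: DF = P = 8899/10000 ≈ 0.889900
step 4 [2y] swap r/2=1203/36674: DF=(1 − 1203/36674·(0.968900+0.928900+0.889900))/(1+1203/36674) = 8797/10000 ≈ 0.879700
step 5 [2.5y] bond c/2=21/800: DF=(7608263/8000000 − 21/800·(0.968900+0.928900+0.889900+0.879700))/(1+21/800) = 8329/10000 ≈ 0.832900
step 6 [3y] swap r/2=2098/52905: DF=(1 − 2098/52905·(0.968900+0.928900+0.889900+0.879700+0.832900))/(1+2098/52905) = 3951/5000 ≈ 0.790200
step 7 [3.5y] zero: DF = P = 7519/10000 ≈ 0.751900
step 8 [4y] bond c/2=7/800: DF=(3049703/4000000 − 7/800·(0.968900+0.928900+0.889900+0.879700+0.832900+0.790200+0.751900))/(1+7/800) = 3517/5000 ≈ 0.703400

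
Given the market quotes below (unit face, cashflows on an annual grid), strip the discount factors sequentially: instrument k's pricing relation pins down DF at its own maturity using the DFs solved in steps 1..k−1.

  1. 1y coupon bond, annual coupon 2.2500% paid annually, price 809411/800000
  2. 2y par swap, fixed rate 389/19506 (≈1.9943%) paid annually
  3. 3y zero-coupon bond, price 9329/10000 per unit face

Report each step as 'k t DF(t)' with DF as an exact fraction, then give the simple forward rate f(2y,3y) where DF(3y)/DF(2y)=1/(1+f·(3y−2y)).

1 1 1979/2000
2 2 9611/10000
3 3 9329/10000
f(2y,3y) = ((9611/10000)/(9329/10000) − 1)/(1) = 282/9329 ≈ 3.0228%

step 1 [1y] bond c/1=9/400: DF=(809411/800000 − 9/400·(0))/(1+9/400) = 1979/2000 ≈ 0.989500
step 2 [2y] swap r/1=389/19506: DF=(1 − 389/19506·(0.989500))/(1+389/19506) = 9611/10000 ≈ 0.961100
step 3 [3y] zero: DF = P = 9329/10000 ≈ 0.932900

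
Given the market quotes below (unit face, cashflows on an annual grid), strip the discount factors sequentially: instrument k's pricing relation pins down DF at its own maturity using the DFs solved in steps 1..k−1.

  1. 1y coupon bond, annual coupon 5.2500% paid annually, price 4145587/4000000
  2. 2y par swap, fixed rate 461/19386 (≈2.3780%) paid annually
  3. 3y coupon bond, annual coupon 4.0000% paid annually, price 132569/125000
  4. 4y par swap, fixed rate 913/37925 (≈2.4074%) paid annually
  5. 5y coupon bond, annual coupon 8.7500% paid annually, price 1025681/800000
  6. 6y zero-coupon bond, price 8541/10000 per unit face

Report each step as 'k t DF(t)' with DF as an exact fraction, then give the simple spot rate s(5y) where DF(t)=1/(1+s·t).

step 1 [1y] bond c/1=21/400: DF=(4145587/4000000 − 21/400·(0))/(1+21/400) = 9847/10000 ≈ 0.984700
step 2 [2y] swap r/1=461/19386: DF=(1 − 461/19386·(0.984700))/(1+461/19386) = 9539/10000 ≈ 0.953900
step 3 [3y] bond c/1=1/25: DF=(132569/125000 − 1/25·(0.984700+0.953900))/(1+1/25) = 2363/2500 ≈ 0.945200
step 4 [4y] swap r/1=913/37925: DF=(1 − 913/37925·(0.984700+0.953900+0.945200))/(1+913/37925) = 9087/10000 ≈ 0.908700
step 5 [5y] bond c/1=7/80: DF=(1025681/800000 − 7/80·(0.984700+0.953900+0.945200+0.908700))/(1+7/80) = 4369/5000 ≈ 0.873800
step 6 [6y] zero: DF = P = 8541/10000 ≈ 0.854100

1 1 9847/10000
2 2 9539/10000
3 3 2363/2500
4 4 9087/10000
5 5 4369/5000
6 6 8541/10000
s(5y) = (1/(4369/5000) − 1)/(5) = 631/21845 ≈ 2.8885%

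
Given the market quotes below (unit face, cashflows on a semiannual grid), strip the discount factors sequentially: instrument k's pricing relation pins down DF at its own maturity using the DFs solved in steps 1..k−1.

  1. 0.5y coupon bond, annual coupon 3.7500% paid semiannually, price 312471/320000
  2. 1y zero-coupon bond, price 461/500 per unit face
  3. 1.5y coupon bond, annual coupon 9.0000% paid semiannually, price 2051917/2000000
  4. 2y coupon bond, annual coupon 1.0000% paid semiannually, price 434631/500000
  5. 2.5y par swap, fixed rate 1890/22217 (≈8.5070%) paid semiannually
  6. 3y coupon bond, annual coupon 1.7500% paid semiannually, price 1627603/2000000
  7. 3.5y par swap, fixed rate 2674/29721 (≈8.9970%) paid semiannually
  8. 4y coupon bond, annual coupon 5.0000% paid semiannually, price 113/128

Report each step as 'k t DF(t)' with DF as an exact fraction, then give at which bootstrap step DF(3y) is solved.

step 1 [0.5y] bond c/2=3/160: DF=(312471/320000 − 3/160·(0))/(1+3/160) = 1917/2000 ≈ 0.958500
step 2 [1y] zero: DF = P = 461/500 ≈ 0.922000
step 3 [1.5y] bond c/2=9/200: DF=(2051917/2000000 − 9/200·(0.958500+0.922000))/(1+9/200) = 563/625 ≈ 0.900800
step 4 [2y] bond c/2=1/200: DF=(434631/500000 − 1/200·(0.958500+0.922000+0.900800))/(1+1/200) = 8511/10000 ≈ 0.851100
step 5 [2.5y] swap r/2=945/22217: DF=(1 − 945/22217·(0.958500+0.922000+0.900800+0.851100))/(1+945/22217) = 811/1000 ≈ 0.811000
step 6 [3y] bond c/2=7/800: DF=(1627603/2000000 − 7/800·(0.958500+0.922000+0.900800+0.851100+0.811000))/(1+7/800) = 3841/5000 ≈ 0.768200
step 7 [3.5y] swap r/2=1337/29721: DF=(1 − 1337/29721·(0.958500+0.922000+0.900800+0.851100+0.811000+0.768200))/(1+1337/29721) = 3663/5000 ≈ 0.732600
step 8 [4y] bond c/2=1/40: DF=(113/128 − 1/40·(0.958500+0.922000+0.900800+0.851100+0.811000+0.768200+0.732600))/(1+1/40) = 7163/10000 ≈ 0.716300

1 1/2 1917/2000
2 1 461/500
3 3/2 563/625
4 2 8511/10000
5 5/2 811/1000
6 3 3841/5000
7 7/2 3663/5000
8 4 7163/10000
DF(3y) is solved at step 6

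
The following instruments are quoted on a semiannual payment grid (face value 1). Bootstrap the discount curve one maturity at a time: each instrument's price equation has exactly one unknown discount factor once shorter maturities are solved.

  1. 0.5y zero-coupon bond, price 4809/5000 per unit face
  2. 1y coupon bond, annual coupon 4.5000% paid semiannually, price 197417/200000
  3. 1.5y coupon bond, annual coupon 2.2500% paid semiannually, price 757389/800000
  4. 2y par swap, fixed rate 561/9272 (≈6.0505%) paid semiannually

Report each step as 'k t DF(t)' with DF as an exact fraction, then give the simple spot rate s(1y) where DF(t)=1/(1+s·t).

step 1 [0.5y] zero: DF = P = 4809/5000 ≈ 0.961800
step 2 [1y] bond c/2=9/400: DF=(197417/200000 − 9/400·(0.961800))/(1+9/400) = 4721/5000 ≈ 0.944200
step 3 [1.5y] bond c/2=9/800: DF=(757389/800000 − 9/800·(0.961800+0.944200))/(1+9/800) = 183/200 ≈ 0.915000
step 4 [2y] swap r/2=561/18544: DF=(1 − 561/18544·(0.961800+0.944200+0.915000))/(1+561/18544) = 4439/5000 ≈ 0.887800

1 1/2 4809/5000
2 1 4721/5000
3 3/2 183/200
4 2 4439/5000
s(1y) = (1/(4721/5000) − 1)/(1) = 279/4721 ≈ 5.9098%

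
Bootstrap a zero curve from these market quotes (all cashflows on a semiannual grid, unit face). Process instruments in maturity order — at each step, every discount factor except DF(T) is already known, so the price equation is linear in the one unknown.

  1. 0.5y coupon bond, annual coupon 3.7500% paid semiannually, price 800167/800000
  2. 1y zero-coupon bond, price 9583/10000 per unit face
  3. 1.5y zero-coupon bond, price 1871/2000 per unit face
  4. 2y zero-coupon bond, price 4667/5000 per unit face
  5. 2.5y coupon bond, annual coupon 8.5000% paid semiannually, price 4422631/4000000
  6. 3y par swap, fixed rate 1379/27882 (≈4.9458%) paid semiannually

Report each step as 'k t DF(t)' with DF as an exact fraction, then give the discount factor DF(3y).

step 1 [0.5y] bond c/2=3/160: DF=(800167/800000 − 3/160·(0))/(1+3/160) = 4909/5000 ≈ 0.981800
step 2 [1y] zero: DF = P = 9583/10000 ≈ 0.958300
step 3 [1.5y] zero: DF = P = 1871/2000 ≈ 0.935500
step 4 [2y] zero: DF = P = 4667/5000 ≈ 0.933400
step 5 [2.5y] bond c/2=17/400: DF=(4422631/4000000 − 17/400·(0.981800+0.958300+0.935500+0.933400))/(1+17/400) = 9053/10000 ≈ 0.905300
step 6 [3y] swap r/2=1379/55764: DF=(1 − 1379/55764·(0.981800+0.958300+0.935500+0.933400+0.905300))/(1+1379/55764) = 8621/10000 ≈ 0.862100

1 1/2 4909/5000
2 1 9583/10000
3 3/2 1871/2000
4 2 4667/5000
5 5/2 9053/10000
6 3 8621/10000
DF(3y) = 8621/10000 ≈ 0.862100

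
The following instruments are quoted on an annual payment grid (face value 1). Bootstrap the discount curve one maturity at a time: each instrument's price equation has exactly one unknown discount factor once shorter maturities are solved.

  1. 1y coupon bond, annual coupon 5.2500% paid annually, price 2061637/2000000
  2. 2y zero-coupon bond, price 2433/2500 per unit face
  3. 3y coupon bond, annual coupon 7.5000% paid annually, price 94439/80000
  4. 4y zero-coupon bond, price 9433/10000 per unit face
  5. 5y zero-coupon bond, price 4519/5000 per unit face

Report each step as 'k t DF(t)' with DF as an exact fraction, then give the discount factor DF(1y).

1 1 4897/5000
2 2 2433/2500
3 3 9619/10000
4 4 9433/10000
5 5 4519/5000
DF(1y) = 4897/5000 ≈ 0.979400

step 1 [1y] bond c/1=21/400: DF=(2061637/2000000 − 21/400·(0))/(1+21/400) = 4897/5000 ≈ 0.979400
step 2 [2y] zero: DF = P = 2433/2500 ≈ 0.973200
step 3 [3y] bond c/1=3/40: DF=(94439/80000 − 3/40·(0.979400+0.973200))/(1+3/40) = 9619/10000 ≈ 0.961900
step 4 [4y] zero: DF = P = 9433/10000 ≈ 0.943300
step 5 [5y] zero: DF = P = 4519/5000 ≈ 0.903800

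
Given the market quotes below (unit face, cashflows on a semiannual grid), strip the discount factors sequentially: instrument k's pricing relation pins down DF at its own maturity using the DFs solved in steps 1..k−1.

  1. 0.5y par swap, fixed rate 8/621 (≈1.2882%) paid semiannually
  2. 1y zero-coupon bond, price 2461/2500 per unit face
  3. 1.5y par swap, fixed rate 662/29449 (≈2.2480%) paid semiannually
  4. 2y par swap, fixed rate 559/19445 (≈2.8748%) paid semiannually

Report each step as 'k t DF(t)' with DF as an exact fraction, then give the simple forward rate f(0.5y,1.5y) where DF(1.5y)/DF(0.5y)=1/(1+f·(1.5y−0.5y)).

step 1 [0.5y] swap r/2=4/621: DF=(1 − 4/621·(0))/(1+4/621) = 621/625 ≈ 0.993600
step 2 [1y] zero: DF = P = 2461/2500 ≈ 0.984400
step 3 [1.5y] swap r/2=331/29449: DF=(1 − 331/29449·(0.993600+0.984400))/(1+331/29449) = 9669/10000 ≈ 0.966900
step 4 [2y] swap r/2=559/38890: DF=(1 − 559/38890·(0.993600+0.984400+0.966900))/(1+559/38890) = 9441/10000 ≈ 0.944100

1 1/2 621/625
2 1 2461/2500
3 3/2 9669/10000
4 2 9441/10000
f(0.5y,1.5y) = ((621/625)/(9669/10000) − 1)/(1) = 89/3223 ≈ 2.7614%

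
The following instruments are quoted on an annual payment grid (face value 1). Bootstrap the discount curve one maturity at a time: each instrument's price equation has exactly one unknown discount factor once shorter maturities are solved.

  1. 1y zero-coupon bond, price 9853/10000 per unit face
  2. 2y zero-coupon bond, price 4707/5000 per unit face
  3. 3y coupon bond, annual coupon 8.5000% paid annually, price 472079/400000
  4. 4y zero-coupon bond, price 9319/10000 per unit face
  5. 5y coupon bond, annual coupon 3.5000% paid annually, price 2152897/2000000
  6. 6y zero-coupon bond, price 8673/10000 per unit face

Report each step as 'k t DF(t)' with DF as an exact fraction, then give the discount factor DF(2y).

step 1 [1y] zero: DF = P = 9853/10000 ≈ 0.985300
step 2 [2y] zero: DF = P = 4707/5000 ≈ 0.941400
step 3 [3y] bond c/1=17/200: DF=(472079/400000 − 17/200·(0.985300+0.941400))/(1+17/200) = 1171/1250 ≈ 0.936800
step 4 [4y] zero: DF = P = 9319/10000 ≈ 0.931900
step 5 [5y] bond c/1=7/200: DF=(2152897/2000000 − 7/200·(0.985300+0.941400+0.936800+0.931900))/(1+7/200) = 9117/10000 ≈ 0.911700
step 6 [6y] zero: DF = P = 8673/10000 ≈ 0.867300

1 1 9853/10000
2 2 4707/5000
3 3 1171/1250
4 4 9319/10000
5 5 9117/10000
6 6 8673/10000
DF(2y) = 4707/5000 ≈ 0.941400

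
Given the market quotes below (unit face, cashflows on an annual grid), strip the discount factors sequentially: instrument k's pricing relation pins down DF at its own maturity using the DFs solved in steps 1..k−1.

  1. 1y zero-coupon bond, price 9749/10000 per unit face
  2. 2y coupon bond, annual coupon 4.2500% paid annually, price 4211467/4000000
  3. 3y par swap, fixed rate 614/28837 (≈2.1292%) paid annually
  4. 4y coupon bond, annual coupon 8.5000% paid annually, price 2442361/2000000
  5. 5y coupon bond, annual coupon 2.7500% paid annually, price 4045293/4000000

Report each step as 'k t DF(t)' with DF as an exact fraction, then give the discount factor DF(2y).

1 1 9749/10000
2 2 4851/5000
3 3 4693/5000
4 4 2249/2500
5 5 883/1000
DF(2y) = 4851/5000 ≈ 0.970200

step 1 [1y] zero: DF = P = 9749/10000 ≈ 0.974900
step 2 [2y] bond c/1=17/400: DF=(4211467/4000000 − 17/400·(0.974900))/(1+17/400) = 4851/5000 ≈ 0.970200
step 3 [3y] swap r/1=614/28837: DF=(1 − 614/28837·(0.974900+0.970200))/(1+614/28837) = 4693/5000 ≈ 0.938600
step 4 [4y] bond c/1=17/200: DF=(2442361/2000000 − 17/200·(0.974900+0.970200+0.938600))/(1+17/200) = 2249/2500 ≈ 0.899600
step 5 [5y] bond c/1=11/400: DF=(4045293/4000000 − 11/400·(0.974900+0.970200+0.938600+0.899600))/(1+11/400) = 883/1000 ≈ 0.883000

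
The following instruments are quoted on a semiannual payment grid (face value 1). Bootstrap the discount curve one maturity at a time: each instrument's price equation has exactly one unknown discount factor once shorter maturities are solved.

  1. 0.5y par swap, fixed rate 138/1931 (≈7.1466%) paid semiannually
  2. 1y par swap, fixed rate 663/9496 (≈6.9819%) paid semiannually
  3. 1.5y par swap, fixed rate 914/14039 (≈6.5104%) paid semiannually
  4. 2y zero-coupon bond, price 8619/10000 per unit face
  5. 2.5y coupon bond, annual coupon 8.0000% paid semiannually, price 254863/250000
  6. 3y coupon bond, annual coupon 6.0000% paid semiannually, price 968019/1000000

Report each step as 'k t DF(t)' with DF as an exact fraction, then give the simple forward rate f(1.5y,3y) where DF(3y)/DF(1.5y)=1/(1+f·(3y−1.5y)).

1 1/2 1931/2000
2 1 9337/10000
3 3/2 4543/5000
4 2 8619/10000
5 5/2 8391/10000
6 3 1617/2000
f(1.5y,3y) = ((4543/5000)/(1617/2000) − 1)/(3/2) = 26/315 ≈ 8.2540%

step 1 [0.5y] swap r/2=69/1931: DF=(1 − 69/1931·(0))/(1+69/1931) = 1931/2000 ≈ 0.965500
step 2 [1y] swap r/2=663/18992: DF=(1 − 663/18992·(0.965500))/(1+663/18992) = 9337/10000 ≈ 0.933700
step 3 [1.5y] swap r/2=457/14039: DF=(1 − 457/14039·(0.965500+0.933700))/(1+457/14039) = 4543/5000 ≈ 0.908600
step 4 [2y] zero: DF = P = 8619/10000 ≈ 0.861900
step 5 [2.5y] bond c/2=1/25: DF=(254863/250000 − 1/25·(0.965500+0.933700+0.908600+0.861900))/(1+1/25) = 8391/10000 ≈ 0.839100
step 6 [3y] bond c/2=3/100: DF=(968019/1000000 − 3/100·(0.965500+0.933700+0.908600+0.861900+0.839100))/(1+3/100) = 1617/2000 ≈ 0.808500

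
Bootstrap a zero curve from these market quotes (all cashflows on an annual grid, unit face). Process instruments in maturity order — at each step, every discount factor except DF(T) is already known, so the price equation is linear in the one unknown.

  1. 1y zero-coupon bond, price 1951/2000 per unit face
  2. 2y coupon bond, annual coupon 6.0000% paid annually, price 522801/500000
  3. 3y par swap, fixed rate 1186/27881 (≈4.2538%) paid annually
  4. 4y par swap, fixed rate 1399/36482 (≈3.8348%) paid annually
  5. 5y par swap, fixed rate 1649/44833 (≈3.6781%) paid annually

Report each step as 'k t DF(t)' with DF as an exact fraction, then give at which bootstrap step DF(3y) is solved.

step 1 [1y] zero: DF = P = 1951/2000 ≈ 0.975500
step 2 [2y] bond c/1=3/50: DF=(522801/500000 − 3/50·(0.975500))/(1+3/50) = 582/625 ≈ 0.931200
step 3 [3y] swap r/1=1186/27881: DF=(1 − 1186/27881·(0.975500+0.931200))/(1+1186/27881) = 4407/5000 ≈ 0.881400
step 4 [4y] swap r/1=1399/36482: DF=(1 − 1399/36482·(0.975500+0.931200+0.881400))/(1+1399/36482) = 8601/10000 ≈ 0.860100
step 5 [5y] swap r/1=1649/44833: DF=(1 − 1649/44833·(0.975500+0.931200+0.881400+0.860100))/(1+1649/44833) = 8351/10000 ≈ 0.835100

1 1 1951/2000
2 2 582/625
3 3 4407/5000
4 4 8601/10000
5 5 8351/10000
DF(3y) is solved at step 3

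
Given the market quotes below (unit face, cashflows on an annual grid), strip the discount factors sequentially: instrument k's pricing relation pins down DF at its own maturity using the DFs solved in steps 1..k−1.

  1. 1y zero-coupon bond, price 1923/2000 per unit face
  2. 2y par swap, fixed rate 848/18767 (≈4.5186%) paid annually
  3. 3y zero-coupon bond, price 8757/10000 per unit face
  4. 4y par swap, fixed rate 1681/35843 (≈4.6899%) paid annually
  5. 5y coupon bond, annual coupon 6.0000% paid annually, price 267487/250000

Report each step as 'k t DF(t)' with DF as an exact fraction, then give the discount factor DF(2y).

1 1 1923/2000
2 2 572/625
3 3 8757/10000
4 4 8319/10000
5 5 1613/2000
DF(2y) = 572/625 ≈ 0.915200

step 1 [1y] zero: DF = P = 1923/2000 ≈ 0.961500
step 2 [2y] swap r/1=848/18767: DF=(1 − 848/18767·(0.961500))/(1+848/18767) = 572/625 ≈ 0.915200
step 3 [3y] zero: DF = P = 8757/10000 ≈ 0.875700
step 4 [4y] swap r/1=1681/35843: DF=(1 − 1681/35843·(0.961500+0.915200+0.875700))/(1+1681/35843) = 8319/10000 ≈ 0.831900
step 5 [5y] bond c/1=3/50: DF=(267487/250000 − 3/50·(0.961500+0.915200+0.875700+0.831900))/(1+3/50) = 1613/2000 ≈ 0.806500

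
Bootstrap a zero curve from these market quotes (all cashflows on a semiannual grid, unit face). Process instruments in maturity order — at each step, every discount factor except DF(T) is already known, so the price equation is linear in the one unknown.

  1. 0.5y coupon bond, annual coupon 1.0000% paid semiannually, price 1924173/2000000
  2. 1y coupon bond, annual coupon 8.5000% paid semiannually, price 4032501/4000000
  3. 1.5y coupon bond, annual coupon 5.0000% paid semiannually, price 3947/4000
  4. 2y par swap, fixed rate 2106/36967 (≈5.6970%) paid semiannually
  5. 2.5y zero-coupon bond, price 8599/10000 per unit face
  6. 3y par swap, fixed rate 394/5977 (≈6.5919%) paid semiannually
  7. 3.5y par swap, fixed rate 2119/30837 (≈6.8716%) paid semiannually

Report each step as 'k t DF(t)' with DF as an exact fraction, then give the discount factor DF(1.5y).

1 1/2 9573/10000
2 1 116/125
3 3/2 9167/10000
4 2 8947/10000
5 5/2 8599/10000
6 3 8227/10000
7 7/2 7881/10000
DF(1.5y) = 9167/10000 ≈ 0.916700

step 1 [0.5y] bond c/2=1/200: DF=(1924173/2000000 − 1/200·(0))/(1+1/200) = 9573/10000 ≈ 0.957300
step 2 [1y] bond c/2=17/400: DF=(4032501/4000000 − 17/400·(0.957300))/(1+17/400) = 116/125 ≈ 0.928000
step 3 [1.5y] bond c/2=1/40: DF=(3947/4000 − 1/40·(0.957300+0.928000))/(1+1/40) = 9167/10000 ≈ 0.916700
step 4 [2y] swap r/2=1053/36967: DF=(1 − 1053/36967·(0.957300+0.928000+0.916700))/(1+1053/36967) = 8947/10000 ≈ 0.894700
step 5 [2.5y] zero: DF = P = 8599/10000 ≈ 0.859900
step 6 [3y] swap r/2=197/5977: DF=(1 − 197/5977·(0.957300+0.928000+0.916700+0.894700+0.859900))/(1+197/5977) = 8227/10000 ≈ 0.822700
step 7 [3.5y] swap r/2=2119/61674: DF=(1 − 2119/61674·(0.957300+0.928000+0.916700+0.894700+0.859900+0.822700))/(1+2119/61674) = 7881/10000 ≈ 0.788100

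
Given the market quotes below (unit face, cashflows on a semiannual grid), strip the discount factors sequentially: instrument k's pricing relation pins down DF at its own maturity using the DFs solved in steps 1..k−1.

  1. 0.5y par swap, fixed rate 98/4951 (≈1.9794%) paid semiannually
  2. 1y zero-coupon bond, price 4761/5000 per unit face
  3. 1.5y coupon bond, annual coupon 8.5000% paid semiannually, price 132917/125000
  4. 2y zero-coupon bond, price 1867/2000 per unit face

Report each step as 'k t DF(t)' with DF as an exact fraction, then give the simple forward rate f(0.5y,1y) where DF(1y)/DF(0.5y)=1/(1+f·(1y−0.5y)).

1 1/2 4951/5000
2 1 4761/5000
3 3/2 588/625
4 2 1867/2000
f(0.5y,1y) = ((4951/5000)/(4761/5000) − 1)/(1/2) = 380/4761 ≈ 7.9815%

step 1 [0.5y] swap r/2=49/4951: DF=(1 − 49/4951·(0))/(1+49/4951) = 4951/5000 ≈ 0.990200
step 2 [1y] zero: DF = P = 4761/5000 ≈ 0.952200
step 3 [1.5y] bond c/2=17/400: DF=(132917/125000 − 17/400·(0.990200+0.952200))/(1+17/400) = 588/625 ≈ 0.940800
step 4 [2y] zero: DF = P = 1867/2000 ≈ 0.933500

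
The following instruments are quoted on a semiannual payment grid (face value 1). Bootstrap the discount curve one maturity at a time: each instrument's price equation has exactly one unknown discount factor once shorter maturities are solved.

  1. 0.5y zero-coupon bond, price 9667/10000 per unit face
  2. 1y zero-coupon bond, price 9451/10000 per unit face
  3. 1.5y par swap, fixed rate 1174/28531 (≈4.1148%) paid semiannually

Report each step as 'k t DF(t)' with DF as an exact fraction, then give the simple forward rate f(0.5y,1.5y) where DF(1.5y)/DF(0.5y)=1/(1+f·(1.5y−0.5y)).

1 1/2 9667/10000
2 1 9451/10000
3 3/2 9413/10000
f(0.5y,1.5y) = ((9667/10000)/(9413/10000) − 1)/(1) = 254/9413 ≈ 2.6984%

step 1 [0.5y] zero: DF = P = 9667/10000 ≈ 0.966700
step 2 [1y] zero: DF = P = 9451/10000 ≈ 0.945100
step 3 [1.5y] swap r/2=587/28531: DF=(1 − 587/28531·(0.966700+0.945100))/(1+587/28531) = 9413/10000 ≈ 0.941300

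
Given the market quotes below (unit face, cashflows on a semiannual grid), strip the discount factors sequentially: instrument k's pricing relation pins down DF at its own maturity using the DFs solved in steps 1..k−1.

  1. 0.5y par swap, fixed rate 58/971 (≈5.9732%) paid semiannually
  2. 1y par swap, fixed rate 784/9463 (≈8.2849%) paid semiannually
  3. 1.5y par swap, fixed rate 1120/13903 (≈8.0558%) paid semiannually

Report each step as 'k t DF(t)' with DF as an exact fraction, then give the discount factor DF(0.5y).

1 1/2 971/1000
2 1 576/625
3 3/2 111/125
DF(0.5y) = 971/1000 ≈ 0.971000

step 1 [0.5y] swap r/2=29/971: DF=(1 − 29/971·(0))/(1+29/971) = 971/1000 ≈ 0.971000
step 2 [1y] swap r/2=392/9463: DF=(1 − 392/9463·(0.971000))/(1+392/9463) = 576/625 ≈ 0.921600
step 3 [1.5y] swap r/2=560/13903: DF=(1 − 560/13903·(0.971000+0.921600))/(1+560/13903) = 111/125 ≈ 0.888000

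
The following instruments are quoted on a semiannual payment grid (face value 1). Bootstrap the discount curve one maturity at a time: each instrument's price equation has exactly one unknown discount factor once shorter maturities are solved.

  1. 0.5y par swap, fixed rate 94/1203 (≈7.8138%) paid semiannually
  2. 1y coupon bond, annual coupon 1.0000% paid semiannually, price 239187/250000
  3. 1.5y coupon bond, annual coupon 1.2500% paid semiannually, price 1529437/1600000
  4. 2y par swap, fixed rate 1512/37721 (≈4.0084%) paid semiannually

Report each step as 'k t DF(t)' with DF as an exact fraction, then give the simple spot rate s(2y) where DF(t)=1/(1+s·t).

step 1 [0.5y] swap r/2=47/1203: DF=(1 − 47/1203·(0))/(1+47/1203) = 1203/1250 ≈ 0.962400
step 2 [1y] bond c/2=1/200: DF=(239187/250000 − 1/200·(0.962400))/(1+1/200) = 592/625 ≈ 0.947200
step 3 [1.5y] bond c/2=1/160: DF=(1529437/1600000 − 1/160·(0.962400+0.947200))/(1+1/160) = 9381/10000 ≈ 0.938100
step 4 [2y] swap r/2=756/37721: DF=(1 − 756/37721·(0.962400+0.947200+0.938100))/(1+756/37721) = 2311/2500 ≈ 0.924400

1 1/2 1203/1250
2 1 592/625
3 3/2 9381/10000
4 2 2311/2500
s(2y) = (1/(2311/2500) − 1)/(2) = 189/4622 ≈ 4.0891%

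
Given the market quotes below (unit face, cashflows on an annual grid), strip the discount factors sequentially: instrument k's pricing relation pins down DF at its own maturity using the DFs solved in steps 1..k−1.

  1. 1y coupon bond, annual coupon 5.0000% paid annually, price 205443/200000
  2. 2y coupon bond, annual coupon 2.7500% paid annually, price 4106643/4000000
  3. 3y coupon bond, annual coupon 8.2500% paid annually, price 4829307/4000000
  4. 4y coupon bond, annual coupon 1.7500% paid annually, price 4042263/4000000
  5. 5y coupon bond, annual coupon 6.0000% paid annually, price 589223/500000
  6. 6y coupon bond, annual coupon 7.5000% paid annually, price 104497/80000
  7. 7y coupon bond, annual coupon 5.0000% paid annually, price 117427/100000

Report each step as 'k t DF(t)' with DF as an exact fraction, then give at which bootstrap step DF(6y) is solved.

step 1 [1y] bond c/1=1/20: DF=(205443/200000 − 1/20·(0))/(1+1/20) = 9783/10000 ≈ 0.978300
step 2 [2y] bond c/1=11/400: DF=(4106643/4000000 − 11/400·(0.978300))/(1+11/400) = 973/1000 ≈ 0.973000
step 3 [3y] bond c/1=33/400: DF=(4829307/4000000 − 33/400·(0.978300+0.973000))/(1+33/400) = 4833/5000 ≈ 0.966600
step 4 [4y] bond c/1=7/400: DF=(4042263/4000000 − 7/400·(0.978300+0.973000+0.966600))/(1+7/400) = 943/1000 ≈ 0.943000
step 5 [5y] bond c/1=3/50: DF=(589223/500000 − 3/50·(0.978300+0.973000+0.966600+0.943000))/(1+3/50) = 2233/2500 ≈ 0.893200
step 6 [6y] bond c/1=3/40: DF=(104497/80000 − 3/40·(0.978300+0.973000+0.966600+0.943000+0.893200))/(1+3/40) = 4417/5000 ≈ 0.883400
step 7 [7y] bond c/1=1/20: DF=(117427/100000 − 1/20·(0.978300+0.973000+0.966600+0.943000+0.893200+0.883400))/(1+1/20) = 8499/10000 ≈ 0.849900

1 1 9783/10000
2 2 973/1000
3 3 4833/5000
4 4 943/1000
5 5 2233/2500
6 6 4417/5000
7 7 8499/10000
DF(6y) is solved at step 6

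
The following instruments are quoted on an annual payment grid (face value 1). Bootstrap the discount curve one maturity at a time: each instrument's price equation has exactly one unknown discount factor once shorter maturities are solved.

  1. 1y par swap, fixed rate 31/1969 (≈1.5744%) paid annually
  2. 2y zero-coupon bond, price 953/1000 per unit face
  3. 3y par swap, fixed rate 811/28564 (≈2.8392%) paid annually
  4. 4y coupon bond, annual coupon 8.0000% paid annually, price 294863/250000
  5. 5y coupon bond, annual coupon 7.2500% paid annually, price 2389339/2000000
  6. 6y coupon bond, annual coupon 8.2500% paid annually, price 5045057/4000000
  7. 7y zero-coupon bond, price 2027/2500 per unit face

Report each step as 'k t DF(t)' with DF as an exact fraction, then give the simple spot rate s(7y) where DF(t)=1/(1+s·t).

step 1 [1y] swap r/1=31/1969: DF=(1 − 31/1969·(0))/(1+31/1969) = 1969/2000 ≈ 0.984500
step 2 [2y] zero: DF = P = 953/1000 ≈ 0.953000
step 3 [3y] swap r/1=811/28564: DF=(1 − 811/28564·(0.984500+0.953000))/(1+811/28564) = 9189/10000 ≈ 0.918900
step 4 [4y] bond c/1=2/25: DF=(294863/250000 − 2/25·(0.984500+0.953000+0.918900))/(1+2/25) = 1761/2000 ≈ 0.880500
step 5 [5y] bond c/1=29/400: DF=(2389339/2000000 − 29/400·(0.984500+0.953000+0.918900+0.880500))/(1+29/400) = 8613/10000 ≈ 0.861300
step 6 [6y] bond c/1=33/400: DF=(5045057/4000000 − 33/400·(0.984500+0.953000+0.918900+0.880500+0.861300))/(1+33/400) = 8147/10000 ≈ 0.814700
step 7 [7y] zero: DF = P = 2027/2500 ≈ 0.810800

1 1 1969/2000
2 2 953/1000
3 3 9189/10000
4 4 1761/2000
5 5 8613/10000
6 6 8147/10000
7 7 2027/2500
s(7y) = (1/(2027/2500) − 1)/(7) = 473/14189 ≈ 3.3336%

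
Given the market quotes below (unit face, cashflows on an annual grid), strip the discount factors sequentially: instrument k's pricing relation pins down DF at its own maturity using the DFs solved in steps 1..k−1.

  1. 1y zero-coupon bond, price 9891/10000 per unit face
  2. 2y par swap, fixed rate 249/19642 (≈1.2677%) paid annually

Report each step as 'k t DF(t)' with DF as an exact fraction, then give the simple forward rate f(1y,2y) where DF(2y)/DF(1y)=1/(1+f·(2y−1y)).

step 1 [1y] zero: DF = P = 9891/10000 ≈ 0.989100
step 2 [2y] swap r/1=249/19642: DF=(1 − 249/19642·(0.989100))/(1+249/19642) = 9751/10000 ≈ 0.975100

1 1 9891/10000
2 2 9751/10000
f(1y,2y) = ((9891/10000)/(9751/10000) − 1)/(1) = 20/1393 ≈ 1.4358%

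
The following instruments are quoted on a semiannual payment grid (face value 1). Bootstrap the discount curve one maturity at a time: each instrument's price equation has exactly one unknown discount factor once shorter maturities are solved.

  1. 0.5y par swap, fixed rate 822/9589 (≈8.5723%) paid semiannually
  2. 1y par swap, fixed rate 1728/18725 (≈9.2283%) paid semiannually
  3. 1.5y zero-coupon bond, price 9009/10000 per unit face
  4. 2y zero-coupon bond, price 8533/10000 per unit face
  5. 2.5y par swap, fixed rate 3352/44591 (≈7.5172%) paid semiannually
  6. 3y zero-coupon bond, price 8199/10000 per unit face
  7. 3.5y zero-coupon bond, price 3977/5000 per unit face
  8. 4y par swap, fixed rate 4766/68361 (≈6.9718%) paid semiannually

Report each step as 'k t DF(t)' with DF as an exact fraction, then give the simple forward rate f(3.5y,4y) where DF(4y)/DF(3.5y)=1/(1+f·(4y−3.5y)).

step 1 [0.5y] swap r/2=411/9589: DF=(1 − 411/9589·(0))/(1+411/9589) = 9589/10000 ≈ 0.958900
step 2 [1y] swap r/2=864/18725: DF=(1 − 864/18725·(0.958900))/(1+864/18725) = 571/625 ≈ 0.913600
step 3 [1.5y] zero: DF = P = 9009/10000 ≈ 0.900900
step 4 [2y] zero: DF = P = 8533/10000 ≈ 0.853300
step 5 [2.5y] swap r/2=1676/44591: DF=(1 − 1676/44591·(0.958900+0.913600+0.900900+0.853300))/(1+1676/44591) = 2081/2500 ≈ 0.832400
step 6 [3y] zero: DF = P = 8199/10000 ≈ 0.819900
step 7 [3.5y] zero: DF = P = 3977/5000 ≈ 0.795400
step 8 [4y] swap r/2=2383/68361: DF=(1 − 2383/68361·(0.958900+0.913600+0.900900+0.853300+0.832400+0.819900+0.795400))/(1+2383/68361) = 7617/10000 ≈ 0.761700

1 1/2 9589/10000
2 1 571/625
3 3/2 9009/10000
4 2 8533/10000
5 5/2 2081/2500
6 3 8199/10000
7 7/2 3977/5000
8 4 7617/10000
f(3.5y,4y) = ((3977/5000)/(7617/10000) − 1)/(1/2) = 674/7617 ≈ 8.8486%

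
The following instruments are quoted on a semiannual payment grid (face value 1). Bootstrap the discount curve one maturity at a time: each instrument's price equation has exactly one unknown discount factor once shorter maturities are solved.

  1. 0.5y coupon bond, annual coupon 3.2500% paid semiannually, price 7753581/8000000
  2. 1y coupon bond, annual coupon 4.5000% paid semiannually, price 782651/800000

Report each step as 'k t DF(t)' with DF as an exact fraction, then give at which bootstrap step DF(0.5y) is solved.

1 1/2 9537/10000
2 1 4679/5000
DF(0.5y) is solved at step 1

step 1 [0.5y] bond c/2=13/800: DF=(7753581/8000000 − 13/800·(0))/(1+13/800) = 9537/10000 ≈ 0.953700
step 2 [1y] bond c/2=9/400: DF=(782651/800000 − 9/400·(0.953700))/(1+9/400) = 4679/5000 ≈ 0.935800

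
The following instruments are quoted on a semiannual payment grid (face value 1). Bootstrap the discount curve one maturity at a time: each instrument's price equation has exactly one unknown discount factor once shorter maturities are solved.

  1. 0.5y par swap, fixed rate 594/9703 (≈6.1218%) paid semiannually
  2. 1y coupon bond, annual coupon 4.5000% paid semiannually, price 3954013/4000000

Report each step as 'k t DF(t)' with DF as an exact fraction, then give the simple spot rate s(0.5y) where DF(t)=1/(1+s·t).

step 1 [0.5y] swap r/2=297/9703: DF=(1 − 297/9703·(0))/(1+297/9703) = 9703/10000 ≈ 0.970300
step 2 [1y] bond c/2=9/400: DF=(3954013/4000000 − 9/400·(0.970300))/(1+9/400) = 4727/5000 ≈ 0.945400

1 1/2 9703/10000
2 1 4727/5000
s(0.5y) = (1/(9703/10000) − 1)/(1/2) = 594/9703 ≈ 6.1218%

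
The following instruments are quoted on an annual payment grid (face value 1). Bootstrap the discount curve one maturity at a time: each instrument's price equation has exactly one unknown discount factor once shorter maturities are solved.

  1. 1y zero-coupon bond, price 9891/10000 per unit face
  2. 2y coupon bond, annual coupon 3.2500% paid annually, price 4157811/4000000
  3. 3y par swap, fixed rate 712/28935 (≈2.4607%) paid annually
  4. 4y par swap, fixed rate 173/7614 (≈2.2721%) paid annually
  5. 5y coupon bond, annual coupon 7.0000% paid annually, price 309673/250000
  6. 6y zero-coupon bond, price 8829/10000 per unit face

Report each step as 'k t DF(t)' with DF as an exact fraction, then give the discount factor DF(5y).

1 1 9891/10000
2 2 2439/2500
3 3 1161/1250
4 4 1827/2000
5 5 4543/5000
6 6 8829/10000
DF(5y) = 4543/5000 ≈ 0.908600

step 1 [1y] zero: DF = P = 9891/10000 ≈ 0.989100
step 2 [2y] bond c/1=13/400: DF=(4157811/4000000 − 13/400·(0.989100))/(1+13/400) = 2439/2500 ≈ 0.975600
step 3 [3y] swap r/1=712/28935: DF=(1 − 712/28935·(0.989100+0.975600))/(1+712/28935) = 1161/1250 ≈ 0.928800
step 4 [4y] swap r/1=173/7614: DF=(1 − 173/7614·(0.989100+0.975600+0.928800))/(1+173/7614) = 1827/2000 ≈ 0.913500
step 5 [5y] bond c/1=7/100: DF=(309673/250000 − 7/100·(0.989100+0.975600+0.928800+0.913500))/(1+7/100) = 4543/5000 ≈ 0.908600
step 6 [6y] zero: DF = P = 8829/10000 ≈ 0.882900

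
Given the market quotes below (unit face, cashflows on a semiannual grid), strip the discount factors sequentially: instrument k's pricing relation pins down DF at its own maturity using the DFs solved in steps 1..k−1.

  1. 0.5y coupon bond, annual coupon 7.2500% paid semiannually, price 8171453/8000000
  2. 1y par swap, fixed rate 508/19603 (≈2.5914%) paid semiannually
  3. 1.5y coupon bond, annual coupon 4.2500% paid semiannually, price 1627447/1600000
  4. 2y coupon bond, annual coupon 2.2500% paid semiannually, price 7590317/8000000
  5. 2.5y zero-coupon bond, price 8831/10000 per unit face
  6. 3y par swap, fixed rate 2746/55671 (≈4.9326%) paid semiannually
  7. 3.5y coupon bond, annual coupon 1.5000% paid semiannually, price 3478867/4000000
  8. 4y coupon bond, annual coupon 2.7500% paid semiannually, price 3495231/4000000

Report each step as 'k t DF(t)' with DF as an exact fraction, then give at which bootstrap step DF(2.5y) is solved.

step 1 [0.5y] bond c/2=29/800: DF=(8171453/8000000 − 29/800·(0))/(1+29/800) = 9857/10000 ≈ 0.985700
step 2 [1y] swap r/2=254/19603: DF=(1 − 254/19603·(0.985700))/(1+254/19603) = 4873/5000 ≈ 0.974600
step 3 [1.5y] bond c/2=17/800: DF=(1627447/1600000 − 17/800·(0.985700+0.974600))/(1+17/800) = 597/625 ≈ 0.955200
step 4 [2y] bond c/2=9/800: DF=(7590317/8000000 − 9/800·(0.985700+0.974600+0.955200))/(1+9/800) = 4529/5000 ≈ 0.905800
step 5 [2.5y] zero: DF = P = 8831/10000 ≈ 0.883100
step 6 [3y] swap r/2=1373/55671: DF=(1 − 1373/55671·(0.985700+0.974600+0.955200+0.905800+0.883100))/(1+1373/55671) = 8627/10000 ≈ 0.862700
step 7 [3.5y] bond c/2=3/400: DF=(3478867/4000000 − 3/400·(0.985700+0.974600+0.955200+0.905800+0.883100+0.862700))/(1+3/400) = 4109/5000 ≈ 0.821800
step 8 [4y] bond c/2=11/800: DF=(3495231/4000000 − 11/800·(0.985700+0.974600+0.955200+0.905800+0.883100+0.862700+0.821800))/(1+11/800) = 7753/10000 ≈ 0.775300

1 1/2 9857/10000
2 1 4873/5000
3 3/2 597/625
4 2 4529/5000
5 5/2 8831/10000
6 3 8627/10000
7 7/2 4109/5000
8 4 7753/10000
DF(2.5y) is solved at step 5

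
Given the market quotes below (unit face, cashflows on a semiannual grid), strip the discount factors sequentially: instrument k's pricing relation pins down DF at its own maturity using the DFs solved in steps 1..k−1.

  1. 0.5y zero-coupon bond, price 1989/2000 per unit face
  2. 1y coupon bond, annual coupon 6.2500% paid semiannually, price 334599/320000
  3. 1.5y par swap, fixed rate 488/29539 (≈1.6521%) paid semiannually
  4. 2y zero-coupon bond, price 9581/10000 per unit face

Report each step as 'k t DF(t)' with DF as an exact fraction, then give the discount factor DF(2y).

1 1/2 1989/2000
2 1 4919/5000
3 3/2 2439/2500
4 2 9581/10000
DF(2y) = 9581/10000 ≈ 0.958100

step 1 [0.5y] zero: DF = P = 1989/2000 ≈ 0.994500
step 2 [1y] bond c/2=1/32: DF=(334599/320000 − 1/32·(0.994500))/(1+1/32) = 4919/5000 ≈ 0.983800
step 3 [1.5y] swap r/2=244/29539: DF=(1 − 244/29539·(0.994500+0.983800))/(1+244/29539) = 2439/2500 ≈ 0.975600
step 4 [2y] zero: DF = P = 9581/10000 ≈ 0.958100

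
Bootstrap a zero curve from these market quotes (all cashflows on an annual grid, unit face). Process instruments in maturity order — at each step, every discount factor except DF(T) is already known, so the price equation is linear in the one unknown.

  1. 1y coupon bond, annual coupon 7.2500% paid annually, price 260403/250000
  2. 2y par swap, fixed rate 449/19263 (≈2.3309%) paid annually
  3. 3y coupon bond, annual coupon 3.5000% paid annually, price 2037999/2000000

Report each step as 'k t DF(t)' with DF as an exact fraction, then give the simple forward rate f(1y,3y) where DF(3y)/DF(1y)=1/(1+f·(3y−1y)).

1 1 607/625
2 2 9551/10000
3 3 4597/5000
f(1y,3y) = ((607/625)/(4597/5000) − 1)/(2) = 259/9194 ≈ 2.8171%

step 1 [1y] bond c/1=29/400: DF=(260403/250000 − 29/400·(0))/(1+29/400) = 607/625 ≈ 0.971200
step 2 [2y] swap r/1=449/19263: DF=(1 − 449/19263·(0.971200))/(1+449/19263) = 9551/10000 ≈ 0.955100
step 3 [3y] bond c/1=7/200: DF=(2037999/2000000 − 7/200·(0.971200+0.955100))/(1+7/200) = 4597/5000 ≈ 0.919400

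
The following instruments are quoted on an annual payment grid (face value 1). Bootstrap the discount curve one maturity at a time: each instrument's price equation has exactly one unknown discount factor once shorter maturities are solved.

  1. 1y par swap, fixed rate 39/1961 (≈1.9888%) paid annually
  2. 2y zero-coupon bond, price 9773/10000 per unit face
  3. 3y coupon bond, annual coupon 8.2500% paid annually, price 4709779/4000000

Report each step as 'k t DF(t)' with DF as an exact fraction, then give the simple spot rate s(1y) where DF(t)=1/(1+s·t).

1 1 1961/2000
2 2 9773/10000
3 3 1877/2000
s(1y) = (1/(1961/2000) − 1)/(1) = 39/1961 ≈ 1.9888%

step 1 [1y] swap r/1=39/1961: DF=(1 − 39/1961·(0))/(1+39/1961) = 1961/2000 ≈ 0.980500
step 2 [2y] zero: DF = P = 9773/10000 ≈ 0.977300
step 3 [3y] bond c/1=33/400: DF=(4709779/4000000 − 33/400·(0.980500+0.977300))/(1+33/400) = 1877/2000 ≈ 0.938500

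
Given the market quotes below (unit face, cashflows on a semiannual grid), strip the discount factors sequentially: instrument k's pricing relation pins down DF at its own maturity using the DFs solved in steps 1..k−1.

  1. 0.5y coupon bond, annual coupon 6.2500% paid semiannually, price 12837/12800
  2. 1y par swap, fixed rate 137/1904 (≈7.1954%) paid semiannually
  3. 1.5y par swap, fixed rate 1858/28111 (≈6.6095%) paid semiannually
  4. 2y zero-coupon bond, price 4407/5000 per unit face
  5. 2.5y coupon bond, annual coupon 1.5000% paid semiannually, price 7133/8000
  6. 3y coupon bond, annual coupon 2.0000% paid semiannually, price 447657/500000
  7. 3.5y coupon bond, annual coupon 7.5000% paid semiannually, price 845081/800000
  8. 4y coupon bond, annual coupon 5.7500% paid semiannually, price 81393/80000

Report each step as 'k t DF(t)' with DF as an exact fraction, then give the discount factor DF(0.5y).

step 1 [0.5y] bond c/2=1/32: DF=(12837/12800 − 1/32·(0))/(1+1/32) = 389/400 ≈ 0.972500
step 2 [1y] swap r/2=137/3808: DF=(1 − 137/3808·(0.972500))/(1+137/3808) = 1863/2000 ≈ 0.931500
step 3 [1.5y] swap r/2=929/28111: DF=(1 − 929/28111·(0.972500+0.931500))/(1+929/28111) = 9071/10000 ≈ 0.907100
step 4 [2y] zero: DF = P = 4407/5000 ≈ 0.881400
step 5 [2.5y] bond c/2=3/400: DF=(7133/8000 − 3/400·(0.972500+0.931500+0.907100+0.881400))/(1+3/400) = 343/400 ≈ 0.857500
step 6 [3y] bond c/2=1/100: DF=(447657/500000 − 1/100·(0.972500+0.931500+0.907100+0.881400+0.857500))/(1+1/100) = 4207/5000 ≈ 0.841400
step 7 [3.5y] bond c/2=3/80: DF=(845081/800000 − 3/80·(0.972500+0.931500+0.907100+0.881400+0.857500+0.841400))/(1+3/80) = 8233/10000 ≈ 0.823300
step 8 [4y] bond c/2=23/800: DF=(81393/80000 − 23/800·(0.972500+0.931500+0.907100+0.881400+0.857500+0.841400+0.823300))/(1+23/800) = 8153/10000 ≈ 0.815300

1 1/2 389/400
2 1 1863/2000
3 3/2 9071/10000
4 2 4407/5000
5 5/2 343/400
6 3 4207/5000
7 7/2 8233/10000
8 4 8153/10000
DF(0.5y) = 389/400 ≈ 0.972500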